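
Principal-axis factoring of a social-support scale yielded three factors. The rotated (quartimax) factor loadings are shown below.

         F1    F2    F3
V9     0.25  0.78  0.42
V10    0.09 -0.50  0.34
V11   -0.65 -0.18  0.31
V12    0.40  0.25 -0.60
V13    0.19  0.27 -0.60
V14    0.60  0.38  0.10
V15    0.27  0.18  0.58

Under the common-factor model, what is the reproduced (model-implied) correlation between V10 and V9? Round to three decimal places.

r̂ = Σ λ_i·λ_j across factors = (0.09)(0.25) + (-0.50)(0.78) + (0.34)(0.42)
  = +0.0225 -0.3900 +0.1428 = -0.2247

-0.225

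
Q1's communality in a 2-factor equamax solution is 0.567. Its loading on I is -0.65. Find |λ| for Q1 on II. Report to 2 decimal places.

0.38

Under orthogonal rotation h² = Σλ², so λ_II² = h² − (0.4225) = 0.567 − 0.4225 = 0.1445.
|λ| = √0.1445 = 0.3801.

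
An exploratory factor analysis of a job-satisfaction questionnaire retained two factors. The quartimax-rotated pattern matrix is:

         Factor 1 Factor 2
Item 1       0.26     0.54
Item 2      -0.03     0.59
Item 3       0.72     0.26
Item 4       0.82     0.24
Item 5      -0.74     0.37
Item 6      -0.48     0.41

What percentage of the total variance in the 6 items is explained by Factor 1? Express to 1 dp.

34.0%

SS loadings for Factor 1 = 0.26² + (-0.03)² + 0.72² + 0.82² + (-0.74)² + (-0.48)² = 2.0373
With 6 standardized items, total variance = 6. Proportion = 2.0373/6 = 0.3395 → 33.95%.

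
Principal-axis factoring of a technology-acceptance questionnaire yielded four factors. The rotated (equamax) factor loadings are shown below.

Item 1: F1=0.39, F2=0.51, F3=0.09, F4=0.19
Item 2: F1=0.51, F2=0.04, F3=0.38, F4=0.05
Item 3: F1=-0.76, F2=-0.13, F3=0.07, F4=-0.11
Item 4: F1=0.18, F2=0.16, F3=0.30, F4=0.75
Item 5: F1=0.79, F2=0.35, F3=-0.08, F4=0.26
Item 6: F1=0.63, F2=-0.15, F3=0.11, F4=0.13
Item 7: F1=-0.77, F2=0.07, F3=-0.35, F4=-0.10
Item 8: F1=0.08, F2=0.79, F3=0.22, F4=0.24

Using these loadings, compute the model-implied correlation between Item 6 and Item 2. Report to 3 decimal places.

r̂ = Σ λ_i·λ_j across factors = (0.63)(0.51) + (-0.15)(0.04) + (0.11)(0.38) + (0.13)(0.05)
  = +0.3213 -0.0060 +0.0418 +0.0065 = 0.3636

0.364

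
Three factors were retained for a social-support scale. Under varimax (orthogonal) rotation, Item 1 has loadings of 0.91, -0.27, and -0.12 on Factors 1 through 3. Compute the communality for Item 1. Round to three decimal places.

h² = 0.91² + (-0.27)² + (-0.12)² = 0.8281 + 0.0729 + 0.0144 = 0.9154

0.915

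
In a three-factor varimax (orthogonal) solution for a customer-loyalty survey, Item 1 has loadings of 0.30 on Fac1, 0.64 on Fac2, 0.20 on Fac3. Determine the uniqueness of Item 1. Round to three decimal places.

0.460

h² = 0.30² + 0.64² + 0.20² = 0.0900 + 0.4096 + 0.0400 = 0.5396
Uniqueness u² = 1 − h² = 1 − 0.5396 = 0.4604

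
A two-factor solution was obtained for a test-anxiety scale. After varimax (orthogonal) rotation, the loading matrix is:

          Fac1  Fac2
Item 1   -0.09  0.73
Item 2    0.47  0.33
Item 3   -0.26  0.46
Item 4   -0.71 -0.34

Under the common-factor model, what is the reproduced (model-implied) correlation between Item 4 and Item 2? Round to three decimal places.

r̂ = Σ λ_i·λ_j across factors = (-0.71)(0.47) + (-0.34)(0.33)
  = -0.3337 -0.1122 = -0.4459

-0.446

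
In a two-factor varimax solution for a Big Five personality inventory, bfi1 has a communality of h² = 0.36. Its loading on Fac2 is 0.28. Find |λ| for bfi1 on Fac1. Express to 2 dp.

0.53

Under orthogonal rotation h² = Σλ², so λ_Fac1² = h² − (0.0784) = 0.36 − 0.0784 = 0.2816.
|λ| = √0.2816 = 0.5307.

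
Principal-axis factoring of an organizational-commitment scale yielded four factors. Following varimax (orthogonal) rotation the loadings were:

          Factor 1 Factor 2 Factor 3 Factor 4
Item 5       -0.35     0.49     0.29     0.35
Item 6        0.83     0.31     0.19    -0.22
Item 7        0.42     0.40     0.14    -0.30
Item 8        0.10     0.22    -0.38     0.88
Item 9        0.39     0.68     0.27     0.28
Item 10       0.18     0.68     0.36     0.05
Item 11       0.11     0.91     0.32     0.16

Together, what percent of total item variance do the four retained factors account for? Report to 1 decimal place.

Communalities: 0.5692, 0.8695, 0.4460, 0.9772, 0.7658, 0.6269, 0.9682; Σh² = 5.2228.
Total variance with 7 standardized items is 7, so the solution explains 5.2228/7 = 0.7461 = 74.61%.

74.6%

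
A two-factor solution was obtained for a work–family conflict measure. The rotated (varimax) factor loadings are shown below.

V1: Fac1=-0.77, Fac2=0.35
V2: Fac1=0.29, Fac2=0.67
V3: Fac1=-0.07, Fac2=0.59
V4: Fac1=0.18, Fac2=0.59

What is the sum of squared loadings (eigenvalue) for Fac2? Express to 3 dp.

1.268

SS loadings for Fac2 = 0.35² + 0.67² + 0.59² + 0.59² = 0.1225 + 0.4489 + 0.3481 + 0.3481 = 1.2676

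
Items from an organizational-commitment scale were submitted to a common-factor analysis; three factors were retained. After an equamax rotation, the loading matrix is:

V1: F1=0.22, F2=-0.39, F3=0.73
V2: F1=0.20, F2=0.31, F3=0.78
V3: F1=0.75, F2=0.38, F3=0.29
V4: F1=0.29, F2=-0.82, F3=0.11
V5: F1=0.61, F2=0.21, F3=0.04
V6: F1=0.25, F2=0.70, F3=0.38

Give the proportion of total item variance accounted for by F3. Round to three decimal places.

SS loadings for F3 = 0.73² + 0.78² + 0.29² + 0.11² + 0.04² + 0.38² = 1.3835
Proportion of variance = 1.3835 / 6 = 0.2306.

0.231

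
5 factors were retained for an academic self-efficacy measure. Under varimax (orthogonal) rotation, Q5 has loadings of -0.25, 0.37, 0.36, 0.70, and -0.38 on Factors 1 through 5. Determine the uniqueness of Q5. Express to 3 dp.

0.037

h² = (-0.25)² + 0.37² + 0.36² + 0.70² + (-0.38)² = 0.0625 + 0.1369 + 0.1296 + 0.4900 + 0.1444 = 0.9634
Uniqueness u² = 1 − h² = 1 − 0.9634 = 0.0366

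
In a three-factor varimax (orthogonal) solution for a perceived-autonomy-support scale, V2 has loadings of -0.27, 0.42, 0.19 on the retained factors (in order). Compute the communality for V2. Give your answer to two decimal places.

0.29

h² = (-0.27)² + 0.42² + 0.19² = 0.0729 + 0.1764 + 0.0361 = 0.2854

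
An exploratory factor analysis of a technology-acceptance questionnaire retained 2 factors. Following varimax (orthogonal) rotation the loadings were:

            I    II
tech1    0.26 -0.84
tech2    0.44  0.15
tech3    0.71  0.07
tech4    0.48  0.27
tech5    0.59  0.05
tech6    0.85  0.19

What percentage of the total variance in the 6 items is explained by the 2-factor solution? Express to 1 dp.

48.5%

Communalities: 0.7732, 0.2161, 0.5090, 0.3033, 0.3506, 0.7586; Σh² = 2.9108.
Total variance with 6 standardized items is 6, so the solution explains 2.9108/6 = 0.4851 = 48.51%.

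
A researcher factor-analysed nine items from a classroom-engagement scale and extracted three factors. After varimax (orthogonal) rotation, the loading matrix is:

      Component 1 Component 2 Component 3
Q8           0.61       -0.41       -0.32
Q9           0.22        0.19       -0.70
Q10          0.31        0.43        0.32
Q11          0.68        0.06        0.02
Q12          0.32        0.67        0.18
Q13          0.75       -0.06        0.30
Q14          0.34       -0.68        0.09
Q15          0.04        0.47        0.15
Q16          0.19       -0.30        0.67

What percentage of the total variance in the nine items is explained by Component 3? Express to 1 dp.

SS loadings for Component 3 = (-0.32)² + (-0.70)² + 0.32² + 0.02² + 0.18² + 0.30² + 0.09² + 0.15² + 0.67² = 1.2971
With 9 standardized items, total variance = 9. Proportion = 1.2971/9 = 0.1441 → 14.41%.

14.4%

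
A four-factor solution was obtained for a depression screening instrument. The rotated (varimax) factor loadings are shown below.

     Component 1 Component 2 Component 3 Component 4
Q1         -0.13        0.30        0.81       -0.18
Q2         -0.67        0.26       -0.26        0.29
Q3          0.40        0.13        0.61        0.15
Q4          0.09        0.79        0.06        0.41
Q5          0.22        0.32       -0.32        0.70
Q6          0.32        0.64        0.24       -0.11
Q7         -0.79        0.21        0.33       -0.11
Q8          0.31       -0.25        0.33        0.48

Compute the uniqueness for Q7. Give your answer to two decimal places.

0.21

h² = (-0.79)² + 0.21² + 0.33² + (-0.11)² = 0.6241 + 0.0441 + 0.1089 + 0.0121 = 0.7892
Uniqueness u² = 1 − h² = 1 − 0.7892 = 0.2108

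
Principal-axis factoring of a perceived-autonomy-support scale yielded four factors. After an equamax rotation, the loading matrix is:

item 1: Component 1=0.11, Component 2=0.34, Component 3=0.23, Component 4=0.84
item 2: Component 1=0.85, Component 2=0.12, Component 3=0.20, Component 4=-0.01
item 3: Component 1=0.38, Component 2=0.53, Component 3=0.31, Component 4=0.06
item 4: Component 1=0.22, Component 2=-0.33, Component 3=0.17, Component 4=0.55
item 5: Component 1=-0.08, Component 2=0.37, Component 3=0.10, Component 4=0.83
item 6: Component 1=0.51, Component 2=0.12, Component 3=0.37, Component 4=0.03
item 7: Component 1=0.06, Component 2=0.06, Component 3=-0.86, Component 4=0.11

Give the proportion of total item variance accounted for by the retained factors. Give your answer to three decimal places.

0.670

SS loadings by factor: 1.1975, 0.6747, 1.1044, 1.7137; total = 4.6903.
Total variance with 7 standardized items is 7, so the solution explains 4.6903/7 = 0.6700.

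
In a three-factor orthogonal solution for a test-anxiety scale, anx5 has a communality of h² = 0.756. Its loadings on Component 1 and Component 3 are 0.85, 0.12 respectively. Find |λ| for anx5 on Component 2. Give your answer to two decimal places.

0.14

Under orthogonal rotation h² = Σλ², so λ_Component 2² = h² − (0.7369) = 0.756 − 0.7369 = 0.0191.
|λ| = √0.0191 = 0.1382.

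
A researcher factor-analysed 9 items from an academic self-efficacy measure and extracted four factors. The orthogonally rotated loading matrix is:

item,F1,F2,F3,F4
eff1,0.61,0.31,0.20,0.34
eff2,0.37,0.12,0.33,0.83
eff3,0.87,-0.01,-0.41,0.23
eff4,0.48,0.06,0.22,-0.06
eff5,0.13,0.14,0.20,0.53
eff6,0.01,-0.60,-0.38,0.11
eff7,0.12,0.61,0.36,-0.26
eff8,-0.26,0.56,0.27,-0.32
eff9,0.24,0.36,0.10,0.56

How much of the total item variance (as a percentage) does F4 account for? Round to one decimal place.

18.2%

SS loadings for F4 = 0.34² + 0.83² + 0.23² + (-0.06)² + 0.53² + 0.11² + (-0.26)² + (-0.32)² + 0.56² = 1.6376
With 9 standardized items, total variance = 9. Proportion = 1.6376/9 = 0.1820 → 18.20%.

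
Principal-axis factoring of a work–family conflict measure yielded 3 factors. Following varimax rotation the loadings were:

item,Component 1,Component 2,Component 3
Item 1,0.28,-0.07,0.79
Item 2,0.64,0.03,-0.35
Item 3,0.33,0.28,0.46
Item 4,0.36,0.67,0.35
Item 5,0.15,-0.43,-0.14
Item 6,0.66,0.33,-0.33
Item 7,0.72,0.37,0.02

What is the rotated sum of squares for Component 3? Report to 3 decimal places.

SS loadings for Component 3 = 0.79² + (-0.35)² + 0.46² + 0.35² + (-0.14)² + (-0.33)² + 0.02² = 0.6241 + 0.1225 + 0.2116 + 0.1225 + 0.0196 + 0.1089 + 0.0004 = 1.2096

1.210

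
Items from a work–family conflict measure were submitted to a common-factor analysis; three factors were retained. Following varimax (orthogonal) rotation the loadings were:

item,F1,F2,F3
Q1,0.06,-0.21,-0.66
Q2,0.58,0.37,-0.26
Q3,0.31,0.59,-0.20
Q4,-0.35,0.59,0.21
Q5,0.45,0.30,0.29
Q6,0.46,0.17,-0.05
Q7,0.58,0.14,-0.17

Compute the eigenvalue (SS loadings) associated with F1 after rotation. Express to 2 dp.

1.31

SS loadings for F1 = 0.06² + 0.58² + 0.31² + (-0.35)² + 0.45² + 0.46² + 0.58² = 0.0036 + 0.3364 + 0.0961 + 0.1225 + 0.2025 + 0.2116 + 0.3364 = 1.3091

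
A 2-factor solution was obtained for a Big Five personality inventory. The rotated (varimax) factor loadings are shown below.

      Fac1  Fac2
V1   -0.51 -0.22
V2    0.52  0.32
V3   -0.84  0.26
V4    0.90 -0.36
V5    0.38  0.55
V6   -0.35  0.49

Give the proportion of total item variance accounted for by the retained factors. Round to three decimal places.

SS loadings by factor: 2.3130, 0.8906; total = 3.2036.
Total variance with 6 standardized items is 6, so the solution explains 3.2036/6 = 0.5339.

0.534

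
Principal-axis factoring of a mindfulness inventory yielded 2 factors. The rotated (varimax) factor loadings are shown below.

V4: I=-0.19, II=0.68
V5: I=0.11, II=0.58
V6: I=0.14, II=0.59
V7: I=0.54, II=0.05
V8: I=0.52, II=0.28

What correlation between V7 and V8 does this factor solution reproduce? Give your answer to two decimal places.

r̂ = Σ λ_i·λ_j across factors = (0.54)(0.52) + (0.05)(0.28)
  = +0.2808 +0.0140 = 0.2948

0.29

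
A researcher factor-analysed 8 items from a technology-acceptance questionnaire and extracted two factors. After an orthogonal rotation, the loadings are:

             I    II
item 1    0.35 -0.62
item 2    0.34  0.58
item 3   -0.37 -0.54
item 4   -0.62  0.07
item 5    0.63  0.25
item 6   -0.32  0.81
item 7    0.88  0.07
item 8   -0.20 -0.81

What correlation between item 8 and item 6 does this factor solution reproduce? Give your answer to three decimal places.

-0.592

r̂ = Σ λ_i·λ_j across factors = (-0.20)(-0.32) + (-0.81)(0.81)
  = +0.0640 -0.6561 = -0.5921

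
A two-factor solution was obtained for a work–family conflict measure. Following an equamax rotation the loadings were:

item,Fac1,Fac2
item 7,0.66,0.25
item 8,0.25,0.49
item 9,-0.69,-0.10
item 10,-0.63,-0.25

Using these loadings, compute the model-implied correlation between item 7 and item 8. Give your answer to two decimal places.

0.29

r̂ = Σ λ_i·λ_j across factors = (0.66)(0.25) + (0.25)(0.49)
  = +0.1650 +0.1225 = 0.2875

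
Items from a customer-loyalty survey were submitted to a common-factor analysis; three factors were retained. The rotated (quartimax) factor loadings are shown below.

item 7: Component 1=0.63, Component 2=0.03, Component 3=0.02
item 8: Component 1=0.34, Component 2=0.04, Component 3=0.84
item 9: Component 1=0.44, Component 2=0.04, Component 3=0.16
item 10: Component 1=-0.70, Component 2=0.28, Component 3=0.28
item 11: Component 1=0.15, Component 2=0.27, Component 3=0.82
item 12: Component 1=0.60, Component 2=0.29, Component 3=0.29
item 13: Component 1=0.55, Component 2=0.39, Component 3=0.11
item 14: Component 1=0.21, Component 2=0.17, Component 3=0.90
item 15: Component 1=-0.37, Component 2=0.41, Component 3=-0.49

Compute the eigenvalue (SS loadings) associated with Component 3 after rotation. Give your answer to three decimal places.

SS loadings for Component 3 = 0.02² + 0.84² + 0.16² + 0.28² + 0.82² + 0.29² + 0.11² + 0.90² + (-0.49)² = 0.0004 + 0.7056 + 0.0256 + 0.0784 + 0.6724 + 0.0841 + 0.0121 + 0.8100 + 0.2401 = 2.6287

2.629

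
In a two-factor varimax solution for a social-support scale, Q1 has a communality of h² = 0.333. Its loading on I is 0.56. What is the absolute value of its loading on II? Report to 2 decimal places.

0.14

Under orthogonal rotation h² = Σλ², so λ_II² = h² − (0.3136) = 0.333 − 0.3136 = 0.0194.
|λ| = √0.0194 = 0.1393.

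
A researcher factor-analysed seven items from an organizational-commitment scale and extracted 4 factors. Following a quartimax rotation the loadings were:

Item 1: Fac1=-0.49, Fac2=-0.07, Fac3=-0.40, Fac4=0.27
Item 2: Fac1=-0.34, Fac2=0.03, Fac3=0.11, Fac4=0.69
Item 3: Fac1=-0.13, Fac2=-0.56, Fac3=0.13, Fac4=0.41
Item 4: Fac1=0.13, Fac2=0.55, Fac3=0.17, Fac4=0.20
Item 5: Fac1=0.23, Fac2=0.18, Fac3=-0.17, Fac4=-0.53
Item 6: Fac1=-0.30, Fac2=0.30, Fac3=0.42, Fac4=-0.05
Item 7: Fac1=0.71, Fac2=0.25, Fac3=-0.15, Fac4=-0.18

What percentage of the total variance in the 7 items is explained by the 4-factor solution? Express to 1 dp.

Communalities: 0.4779, 0.6047, 0.5155, 0.3883, 0.3951, 0.3589, 0.6215; Σh² = 3.3619.
Total variance with 7 standardized items is 7, so the solution explains 3.3619/7 = 0.4803 = 48.03%.

48.0%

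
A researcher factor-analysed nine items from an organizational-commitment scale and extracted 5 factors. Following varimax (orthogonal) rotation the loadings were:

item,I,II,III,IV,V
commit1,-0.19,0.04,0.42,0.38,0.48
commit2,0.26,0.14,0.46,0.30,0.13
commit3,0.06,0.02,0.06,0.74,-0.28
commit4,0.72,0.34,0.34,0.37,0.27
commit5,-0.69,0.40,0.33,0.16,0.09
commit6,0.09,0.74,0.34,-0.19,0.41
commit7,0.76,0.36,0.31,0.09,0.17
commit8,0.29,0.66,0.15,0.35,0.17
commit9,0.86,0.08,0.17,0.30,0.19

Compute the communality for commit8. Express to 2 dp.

0.69

h² = 0.29² + 0.66² + 0.15² + 0.35² + 0.17² = 0.0841 + 0.4356 + 0.0225 + 0.1225 + 0.0289 = 0.6936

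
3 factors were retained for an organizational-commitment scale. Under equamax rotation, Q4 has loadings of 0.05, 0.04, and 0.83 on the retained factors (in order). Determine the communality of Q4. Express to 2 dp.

h² = 0.05² + 0.04² + 0.83² = 0.0025 + 0.0016 + 0.6889 = 0.6930

0.69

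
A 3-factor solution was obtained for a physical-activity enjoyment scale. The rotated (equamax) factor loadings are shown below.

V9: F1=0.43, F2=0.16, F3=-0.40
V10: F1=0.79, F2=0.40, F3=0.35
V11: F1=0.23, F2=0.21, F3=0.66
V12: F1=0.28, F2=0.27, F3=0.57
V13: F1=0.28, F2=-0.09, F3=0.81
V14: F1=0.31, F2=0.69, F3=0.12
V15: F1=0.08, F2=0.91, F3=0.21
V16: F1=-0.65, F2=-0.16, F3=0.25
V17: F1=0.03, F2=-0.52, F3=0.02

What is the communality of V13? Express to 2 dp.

h² = 0.28² + (-0.09)² + 0.81² = 0.0784 + 0.0081 + 0.6561 = 0.7426

0.74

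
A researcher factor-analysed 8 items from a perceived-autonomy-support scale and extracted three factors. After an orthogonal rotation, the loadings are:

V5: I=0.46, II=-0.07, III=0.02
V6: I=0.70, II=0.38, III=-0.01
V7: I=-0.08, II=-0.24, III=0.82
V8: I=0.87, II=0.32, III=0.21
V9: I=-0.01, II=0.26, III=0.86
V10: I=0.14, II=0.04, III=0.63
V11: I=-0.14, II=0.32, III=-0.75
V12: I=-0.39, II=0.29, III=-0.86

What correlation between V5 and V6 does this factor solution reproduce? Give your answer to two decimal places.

0.30

r̂ = Σ λ_i·λ_j across factors = (0.46)(0.70) + (-0.07)(0.38) + (0.02)(-0.01)
  = +0.3220 -0.0266 -0.0002 = 0.2952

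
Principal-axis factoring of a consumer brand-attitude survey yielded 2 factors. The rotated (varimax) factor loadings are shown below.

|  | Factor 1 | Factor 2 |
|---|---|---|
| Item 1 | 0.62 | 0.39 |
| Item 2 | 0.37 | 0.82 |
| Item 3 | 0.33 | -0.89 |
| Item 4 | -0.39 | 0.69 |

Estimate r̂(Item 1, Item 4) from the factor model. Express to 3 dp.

r̂ = Σ λ_i·λ_j across factors = (0.62)(-0.39) + (0.39)(0.69)
  = -0.2418 +0.2691 = 0.0273

0.027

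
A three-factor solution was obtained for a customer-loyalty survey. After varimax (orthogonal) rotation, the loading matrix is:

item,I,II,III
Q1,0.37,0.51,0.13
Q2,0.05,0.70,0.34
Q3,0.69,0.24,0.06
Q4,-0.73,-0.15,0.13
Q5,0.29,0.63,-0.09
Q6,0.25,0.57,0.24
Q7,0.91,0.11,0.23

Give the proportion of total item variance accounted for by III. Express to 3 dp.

0.039

SS loadings for III = 0.13² + 0.34² + 0.06² + 0.13² + (-0.09)² + 0.24² + 0.23² = 0.2716
Proportion of variance = 0.2716 / 7 = 0.0388.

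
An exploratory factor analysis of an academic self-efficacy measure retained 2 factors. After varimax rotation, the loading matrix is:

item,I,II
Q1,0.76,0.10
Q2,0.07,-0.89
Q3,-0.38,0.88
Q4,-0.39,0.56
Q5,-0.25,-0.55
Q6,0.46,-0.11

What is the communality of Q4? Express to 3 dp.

h² = (-0.39)² + 0.56² = 0.1521 + 0.3136 = 0.4657

0.466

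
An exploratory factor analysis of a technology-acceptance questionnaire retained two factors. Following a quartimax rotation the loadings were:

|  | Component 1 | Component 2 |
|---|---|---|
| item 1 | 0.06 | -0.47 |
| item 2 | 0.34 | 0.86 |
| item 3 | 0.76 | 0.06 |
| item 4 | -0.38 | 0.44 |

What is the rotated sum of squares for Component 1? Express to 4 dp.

0.8412

SS loadings for Component 1 = 0.06² + 0.34² + 0.76² + (-0.38)² = 0.0036 + 0.1156 + 0.5776 + 0.1444 = 0.8412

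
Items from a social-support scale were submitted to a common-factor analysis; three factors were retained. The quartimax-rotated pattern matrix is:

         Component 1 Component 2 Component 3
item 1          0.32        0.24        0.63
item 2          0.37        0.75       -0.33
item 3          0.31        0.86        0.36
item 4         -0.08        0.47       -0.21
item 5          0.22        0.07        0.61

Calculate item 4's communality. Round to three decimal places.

h² = (-0.08)² + 0.47² + (-0.21)² = 0.0064 + 0.2209 + 0.0441 = 0.2714

0.271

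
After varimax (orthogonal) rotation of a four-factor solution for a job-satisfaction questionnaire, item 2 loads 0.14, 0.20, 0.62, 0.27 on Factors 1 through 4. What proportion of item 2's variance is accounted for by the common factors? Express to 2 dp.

h² = 0.14² + 0.20² + 0.62² + 0.27² = 0.0196 + 0.0400 + 0.3844 + 0.0729 = 0.5169

0.52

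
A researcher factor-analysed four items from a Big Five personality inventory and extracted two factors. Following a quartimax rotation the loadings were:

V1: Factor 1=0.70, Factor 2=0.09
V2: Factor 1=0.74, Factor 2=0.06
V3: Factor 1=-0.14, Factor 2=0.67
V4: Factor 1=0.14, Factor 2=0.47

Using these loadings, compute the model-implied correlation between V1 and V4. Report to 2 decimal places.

r̂ = Σ λ_i·λ_j across factors = (0.70)(0.14) + (0.09)(0.47)
  = +0.0980 +0.0423 = 0.1403

0.14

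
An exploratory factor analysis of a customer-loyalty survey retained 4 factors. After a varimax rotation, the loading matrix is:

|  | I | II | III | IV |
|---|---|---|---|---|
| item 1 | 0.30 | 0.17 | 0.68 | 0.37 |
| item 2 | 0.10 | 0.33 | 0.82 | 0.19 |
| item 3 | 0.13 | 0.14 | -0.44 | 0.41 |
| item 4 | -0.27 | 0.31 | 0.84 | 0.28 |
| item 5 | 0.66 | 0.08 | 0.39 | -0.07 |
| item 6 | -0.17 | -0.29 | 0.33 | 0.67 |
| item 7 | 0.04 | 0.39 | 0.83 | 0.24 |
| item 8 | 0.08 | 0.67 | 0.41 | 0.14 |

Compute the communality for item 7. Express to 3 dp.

0.900

h² = 0.04² + 0.39² + 0.83² + 0.24² = 0.0016 + 0.1521 + 0.6889 + 0.0576 = 0.9002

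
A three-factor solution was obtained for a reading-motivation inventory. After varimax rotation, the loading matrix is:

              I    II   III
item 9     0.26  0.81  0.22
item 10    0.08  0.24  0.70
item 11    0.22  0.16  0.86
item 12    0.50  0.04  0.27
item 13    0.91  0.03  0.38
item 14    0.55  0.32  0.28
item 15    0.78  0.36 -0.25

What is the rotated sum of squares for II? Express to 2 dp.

SS loadings for II = 0.81² + 0.24² + 0.16² + 0.04² + 0.03² + 0.32² + 0.36² = 0.6561 + 0.0576 + 0.0256 + 0.0016 + 0.0009 + 0.1024 + 0.1296 = 0.9738

0.97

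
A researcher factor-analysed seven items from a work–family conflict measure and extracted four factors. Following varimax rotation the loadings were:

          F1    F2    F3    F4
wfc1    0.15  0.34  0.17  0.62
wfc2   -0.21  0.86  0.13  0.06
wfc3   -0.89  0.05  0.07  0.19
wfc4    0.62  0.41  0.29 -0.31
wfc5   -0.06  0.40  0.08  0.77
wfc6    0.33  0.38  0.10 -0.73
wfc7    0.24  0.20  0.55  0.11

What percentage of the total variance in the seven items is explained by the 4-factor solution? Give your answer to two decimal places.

69.93%

SS loadings by factor: 1.4132, 1.3702, 0.4537, 1.6581; total = 4.8952.
Total variance with 7 standardized items is 7, so the solution explains 4.8952/7 = 0.6993 = 69.93%.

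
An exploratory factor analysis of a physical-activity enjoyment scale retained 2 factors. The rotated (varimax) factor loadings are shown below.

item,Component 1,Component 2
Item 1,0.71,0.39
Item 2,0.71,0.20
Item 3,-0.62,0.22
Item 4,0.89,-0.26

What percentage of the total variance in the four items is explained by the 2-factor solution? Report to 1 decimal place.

62.3%

SS loadings by factor: 2.1847, 0.3081; total = 2.4928.
Total variance with 4 standardized items is 4, so the solution explains 2.4928/4 = 0.6232 = 62.32%.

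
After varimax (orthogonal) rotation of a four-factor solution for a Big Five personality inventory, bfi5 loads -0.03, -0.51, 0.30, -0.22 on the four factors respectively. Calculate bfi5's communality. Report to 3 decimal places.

0.399

h² = (-0.03)² + (-0.51)² + 0.30² + (-0.22)² = 0.0009 + 0.2601 + 0.0900 + 0.0484 = 0.3994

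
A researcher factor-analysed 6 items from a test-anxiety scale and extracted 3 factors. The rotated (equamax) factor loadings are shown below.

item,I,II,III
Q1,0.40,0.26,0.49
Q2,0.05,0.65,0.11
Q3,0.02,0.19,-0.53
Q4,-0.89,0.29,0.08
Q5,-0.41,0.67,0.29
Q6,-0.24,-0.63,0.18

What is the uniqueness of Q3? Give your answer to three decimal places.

0.683

h² = 0.02² + 0.19² + (-0.53)² = 0.0004 + 0.0361 + 0.2809 = 0.3174
Uniqueness u² = 1 − h² = 1 − 0.3174 = 0.6826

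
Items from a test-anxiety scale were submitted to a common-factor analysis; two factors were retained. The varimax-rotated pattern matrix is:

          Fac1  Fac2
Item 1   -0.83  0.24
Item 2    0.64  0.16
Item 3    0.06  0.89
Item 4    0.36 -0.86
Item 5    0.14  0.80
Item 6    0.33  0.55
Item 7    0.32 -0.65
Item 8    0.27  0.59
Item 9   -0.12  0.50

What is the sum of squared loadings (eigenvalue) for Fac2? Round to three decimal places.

SS loadings for Fac2 = 0.24² + 0.16² + 0.89² + (-0.86)² + 0.80² + 0.55² + (-0.65)² + 0.59² + 0.50² = 0.0576 + 0.0256 + 0.7921 + 0.7396 + 0.6400 + 0.3025 + 0.4225 + 0.3481 + 0.2500 = 3.5780

3.578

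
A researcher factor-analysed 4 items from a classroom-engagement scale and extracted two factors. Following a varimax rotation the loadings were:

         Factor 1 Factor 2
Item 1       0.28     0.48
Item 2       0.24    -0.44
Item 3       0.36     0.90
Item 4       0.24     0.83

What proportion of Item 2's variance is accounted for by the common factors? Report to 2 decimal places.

0.25

h² = 0.24² + (-0.44)² = 0.0576 + 0.1936 = 0.2512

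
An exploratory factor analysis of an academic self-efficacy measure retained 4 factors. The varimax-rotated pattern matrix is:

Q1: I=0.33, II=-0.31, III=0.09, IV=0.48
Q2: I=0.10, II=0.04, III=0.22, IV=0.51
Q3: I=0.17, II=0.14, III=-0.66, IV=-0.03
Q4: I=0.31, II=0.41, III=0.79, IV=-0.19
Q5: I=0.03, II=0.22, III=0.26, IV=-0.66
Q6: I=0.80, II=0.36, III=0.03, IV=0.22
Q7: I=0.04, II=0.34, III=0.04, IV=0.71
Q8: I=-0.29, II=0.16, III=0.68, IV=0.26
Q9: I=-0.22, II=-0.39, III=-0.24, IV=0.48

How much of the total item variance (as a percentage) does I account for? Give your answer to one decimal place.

SS loadings for I = 0.33² + 0.10² + 0.17² + 0.31² + 0.03² + 0.80² + 0.04² + (-0.29)² + (-0.22)² = 1.0189
With 9 standardized items, total variance = 9. Proportion = 1.0189/9 = 0.1132 → 11.32%.

11.3%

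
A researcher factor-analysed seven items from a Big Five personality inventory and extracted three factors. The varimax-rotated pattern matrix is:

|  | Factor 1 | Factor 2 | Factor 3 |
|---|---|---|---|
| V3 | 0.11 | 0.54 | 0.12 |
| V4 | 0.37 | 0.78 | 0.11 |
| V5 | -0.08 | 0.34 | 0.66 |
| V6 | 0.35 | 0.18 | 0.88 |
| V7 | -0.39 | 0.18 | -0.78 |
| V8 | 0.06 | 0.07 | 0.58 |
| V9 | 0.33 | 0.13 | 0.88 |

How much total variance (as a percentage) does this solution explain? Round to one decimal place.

65.7%

Communalities: 0.3181, 0.7574, 0.5576, 0.9293, 0.7929, 0.3449, 0.9002; Σh² = 4.6004.
Total variance with 7 standardized items is 7, so the solution explains 4.6004/7 = 0.6572 = 65.72%.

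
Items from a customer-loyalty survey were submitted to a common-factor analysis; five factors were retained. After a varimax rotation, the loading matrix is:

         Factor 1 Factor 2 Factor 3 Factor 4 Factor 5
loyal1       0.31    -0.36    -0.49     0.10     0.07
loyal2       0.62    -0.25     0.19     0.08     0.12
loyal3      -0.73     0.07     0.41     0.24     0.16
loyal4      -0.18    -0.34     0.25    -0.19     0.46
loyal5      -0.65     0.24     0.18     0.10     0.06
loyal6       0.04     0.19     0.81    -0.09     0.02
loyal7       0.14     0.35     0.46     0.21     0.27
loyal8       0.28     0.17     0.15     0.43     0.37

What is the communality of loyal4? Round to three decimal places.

0.458

h² = (-0.18)² + (-0.34)² + 0.25² + (-0.19)² + 0.46² = 0.0324 + 0.1156 + 0.0625 + 0.0361 + 0.2116 = 0.4582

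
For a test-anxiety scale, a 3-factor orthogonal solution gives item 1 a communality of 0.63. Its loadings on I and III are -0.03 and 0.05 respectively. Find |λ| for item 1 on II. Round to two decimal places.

0.79

Under orthogonal rotation h² = Σλ², so λ_II² = h² − (0.0034) = 0.63 − 0.0034 = 0.6266.
|λ| = √0.6266 = 0.7916.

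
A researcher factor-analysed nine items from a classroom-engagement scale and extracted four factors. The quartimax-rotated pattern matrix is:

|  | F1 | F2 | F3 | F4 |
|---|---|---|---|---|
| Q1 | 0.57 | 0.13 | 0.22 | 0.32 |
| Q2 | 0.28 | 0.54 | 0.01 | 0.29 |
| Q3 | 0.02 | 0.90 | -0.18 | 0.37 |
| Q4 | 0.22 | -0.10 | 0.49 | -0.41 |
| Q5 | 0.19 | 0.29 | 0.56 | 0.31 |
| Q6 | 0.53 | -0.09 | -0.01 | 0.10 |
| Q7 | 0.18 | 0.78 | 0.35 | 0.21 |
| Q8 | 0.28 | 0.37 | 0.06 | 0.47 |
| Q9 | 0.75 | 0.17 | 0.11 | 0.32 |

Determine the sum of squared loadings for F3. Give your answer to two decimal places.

0.77

SS loadings for F3 = 0.22² + 0.01² + (-0.18)² + 0.49² + 0.56² + (-0.01)² + 0.35² + 0.06² + 0.11² = 0.0484 + 0.0001 + 0.0324 + 0.2401 + 0.3136 + 0.0001 + 0.1225 + 0.0036 + 0.0121 = 0.7729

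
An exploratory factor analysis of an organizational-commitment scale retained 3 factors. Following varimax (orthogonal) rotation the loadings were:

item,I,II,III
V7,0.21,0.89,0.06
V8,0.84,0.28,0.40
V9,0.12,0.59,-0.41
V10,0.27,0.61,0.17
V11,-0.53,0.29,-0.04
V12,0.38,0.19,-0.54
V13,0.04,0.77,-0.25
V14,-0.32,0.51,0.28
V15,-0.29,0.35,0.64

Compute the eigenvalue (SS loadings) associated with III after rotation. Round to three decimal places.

1.204

SS loadings for III = 0.06² + 0.40² + (-0.41)² + 0.17² + (-0.04)² + (-0.54)² + (-0.25)² + 0.28² + 0.64² = 0.0036 + 0.1600 + 0.1681 + 0.0289 + 0.0016 + 0.2916 + 0.0625 + 0.0784 + 0.4096 = 1.2043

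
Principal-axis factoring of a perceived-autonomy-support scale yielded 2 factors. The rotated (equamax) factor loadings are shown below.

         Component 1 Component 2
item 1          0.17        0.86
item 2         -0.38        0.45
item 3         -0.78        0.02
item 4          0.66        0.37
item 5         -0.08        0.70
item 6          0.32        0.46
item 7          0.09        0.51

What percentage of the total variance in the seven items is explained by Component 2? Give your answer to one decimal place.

29.2%

SS loadings for Component 2 = 0.86² + 0.45² + 0.02² + 0.37² + 0.70² + 0.46² + 0.51² = 2.0411
With 7 standardized items, total variance = 7. Proportion = 2.0411/7 = 0.2916 → 29.16%.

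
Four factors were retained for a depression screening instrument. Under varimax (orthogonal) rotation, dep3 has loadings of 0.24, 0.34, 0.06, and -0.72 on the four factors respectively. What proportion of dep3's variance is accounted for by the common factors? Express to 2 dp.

0.70

h² = 0.24² + 0.34² + 0.06² + (-0.72)² = 0.0576 + 0.1156 + 0.0036 + 0.5184 = 0.6952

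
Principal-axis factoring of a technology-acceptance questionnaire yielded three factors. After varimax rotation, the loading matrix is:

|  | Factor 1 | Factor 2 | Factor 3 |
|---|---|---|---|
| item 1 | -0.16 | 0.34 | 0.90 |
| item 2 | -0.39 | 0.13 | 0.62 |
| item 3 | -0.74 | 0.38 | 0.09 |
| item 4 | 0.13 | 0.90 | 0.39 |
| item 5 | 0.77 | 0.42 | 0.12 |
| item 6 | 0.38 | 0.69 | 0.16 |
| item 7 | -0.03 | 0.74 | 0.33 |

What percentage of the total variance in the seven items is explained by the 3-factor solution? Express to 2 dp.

Communalities: 0.9512, 0.5534, 0.7001, 0.9790, 0.7837, 0.6461, 0.6574; Σh² = 5.2709.
Total variance with 7 standardized items is 7, so the solution explains 5.2709/7 = 0.7530 = 75.30%.

75.30%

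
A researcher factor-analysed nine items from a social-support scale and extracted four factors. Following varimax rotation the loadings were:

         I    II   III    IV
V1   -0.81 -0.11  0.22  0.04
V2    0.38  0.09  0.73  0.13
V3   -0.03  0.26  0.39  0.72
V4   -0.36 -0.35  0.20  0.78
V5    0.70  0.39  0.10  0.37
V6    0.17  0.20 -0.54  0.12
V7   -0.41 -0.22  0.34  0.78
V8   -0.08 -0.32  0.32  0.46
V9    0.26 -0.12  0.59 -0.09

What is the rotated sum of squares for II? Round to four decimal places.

SS loadings for II = (-0.11)² + 0.09² + 0.26² + (-0.35)² + 0.39² + 0.20² + (-0.22)² + (-0.32)² + (-0.12)² = 0.0121 + 0.0081 + 0.0676 + 0.1225 + 0.1521 + 0.0400 + 0.0484 + 0.1024 + 0.0144 = 0.5676

0.5676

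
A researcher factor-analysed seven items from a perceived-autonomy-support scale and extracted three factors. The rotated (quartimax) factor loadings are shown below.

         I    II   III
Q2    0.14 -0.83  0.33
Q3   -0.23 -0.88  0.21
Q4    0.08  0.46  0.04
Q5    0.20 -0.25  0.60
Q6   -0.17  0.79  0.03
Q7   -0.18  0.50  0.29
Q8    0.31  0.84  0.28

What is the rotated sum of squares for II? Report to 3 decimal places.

SS loadings for II = (-0.83)² + (-0.88)² + 0.46² + (-0.25)² + 0.79² + 0.50² + 0.84² = 0.6889 + 0.7744 + 0.2116 + 0.0625 + 0.6241 + 0.2500 + 0.7056 = 3.3171

3.317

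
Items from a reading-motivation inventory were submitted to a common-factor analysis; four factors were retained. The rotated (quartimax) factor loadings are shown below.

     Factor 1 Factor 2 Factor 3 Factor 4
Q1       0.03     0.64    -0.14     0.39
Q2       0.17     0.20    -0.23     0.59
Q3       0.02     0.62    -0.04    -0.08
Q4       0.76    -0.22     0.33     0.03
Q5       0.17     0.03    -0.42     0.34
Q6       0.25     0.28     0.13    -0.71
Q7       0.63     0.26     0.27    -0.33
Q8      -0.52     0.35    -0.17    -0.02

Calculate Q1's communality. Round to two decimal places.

h² = 0.03² + 0.64² + (-0.14)² + 0.39² = 0.0009 + 0.4096 + 0.0196 + 0.1521 = 0.5822

0.58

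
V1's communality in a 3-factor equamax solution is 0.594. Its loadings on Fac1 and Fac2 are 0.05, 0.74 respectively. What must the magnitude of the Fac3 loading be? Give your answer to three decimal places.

0.210

Under orthogonal rotation h² = Σλ², so λ_Fac3² = h² − (0.5501) = 0.594 − 0.5501 = 0.0439.
|λ| = √0.0439 = 0.2095.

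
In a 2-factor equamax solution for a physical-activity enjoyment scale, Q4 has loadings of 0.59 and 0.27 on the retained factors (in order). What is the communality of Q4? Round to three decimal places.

0.421

h² = 0.59² + 0.27² = 0.3481 + 0.0729 = 0.4210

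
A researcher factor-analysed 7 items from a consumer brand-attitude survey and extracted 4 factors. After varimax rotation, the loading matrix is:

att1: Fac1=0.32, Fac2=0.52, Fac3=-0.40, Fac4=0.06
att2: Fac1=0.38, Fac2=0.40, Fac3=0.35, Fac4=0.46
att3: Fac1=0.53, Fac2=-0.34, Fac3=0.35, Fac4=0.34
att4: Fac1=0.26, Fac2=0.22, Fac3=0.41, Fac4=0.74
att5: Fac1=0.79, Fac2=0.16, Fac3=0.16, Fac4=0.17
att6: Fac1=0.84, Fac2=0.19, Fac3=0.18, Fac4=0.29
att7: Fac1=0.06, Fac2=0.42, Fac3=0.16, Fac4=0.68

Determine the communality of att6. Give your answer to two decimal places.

h² = 0.84² + 0.19² + 0.18² + 0.29² = 0.7056 + 0.0361 + 0.0324 + 0.0841 = 0.8582

0.86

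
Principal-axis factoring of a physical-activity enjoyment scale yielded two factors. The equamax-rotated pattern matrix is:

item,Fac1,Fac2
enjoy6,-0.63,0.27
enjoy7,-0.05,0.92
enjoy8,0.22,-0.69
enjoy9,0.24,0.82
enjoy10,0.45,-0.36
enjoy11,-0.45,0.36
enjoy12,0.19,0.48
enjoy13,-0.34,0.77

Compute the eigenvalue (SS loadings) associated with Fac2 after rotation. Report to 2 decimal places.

SS loadings for Fac2 = 0.27² + 0.92² + (-0.69)² + 0.82² + (-0.36)² + 0.36² + 0.48² + 0.77² = 0.0729 + 0.8464 + 0.4761 + 0.6724 + 0.1296 + 0.1296 + 0.2304 + 0.5929 = 3.1503

3.15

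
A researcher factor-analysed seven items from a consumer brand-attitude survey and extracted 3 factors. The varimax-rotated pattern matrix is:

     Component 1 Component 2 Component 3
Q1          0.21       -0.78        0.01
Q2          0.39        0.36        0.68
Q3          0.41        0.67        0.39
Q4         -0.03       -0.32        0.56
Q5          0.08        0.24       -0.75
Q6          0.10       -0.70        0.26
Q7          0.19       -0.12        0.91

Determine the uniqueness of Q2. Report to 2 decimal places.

h² = 0.39² + 0.36² + 0.68² = 0.1521 + 0.1296 + 0.4624 = 0.7441
Uniqueness u² = 1 − h² = 1 − 0.7441 = 0.2559

0.26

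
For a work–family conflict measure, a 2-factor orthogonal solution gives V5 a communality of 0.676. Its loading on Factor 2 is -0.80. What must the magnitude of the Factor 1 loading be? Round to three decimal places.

Under orthogonal rotation h² = Σλ², so λ_Factor 1² = h² − (0.6400) = 0.676 − 0.6400 = 0.0360.
|λ| = √0.0360 = 0.1897.

0.190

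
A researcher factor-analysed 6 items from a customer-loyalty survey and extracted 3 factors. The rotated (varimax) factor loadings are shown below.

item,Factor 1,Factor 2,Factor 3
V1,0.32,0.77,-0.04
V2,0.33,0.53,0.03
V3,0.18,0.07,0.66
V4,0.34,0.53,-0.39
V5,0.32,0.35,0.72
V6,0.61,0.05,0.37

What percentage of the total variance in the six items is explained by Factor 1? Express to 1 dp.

13.9%

SS loadings for Factor 1 = 0.32² + 0.33² + 0.18² + 0.34² + 0.32² + 0.61² = 0.8338
With 6 standardized items, total variance = 6. Proportion = 0.8338/6 = 0.1390 → 13.90%.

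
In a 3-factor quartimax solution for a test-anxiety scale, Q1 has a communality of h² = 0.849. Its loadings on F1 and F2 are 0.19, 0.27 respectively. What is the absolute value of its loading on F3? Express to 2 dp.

Under orthogonal rotation h² = Σλ², so λ_F3² = h² − (0.1090) = 0.849 − 0.1090 = 0.7400.
|λ| = √0.7400 = 0.8602.

0.86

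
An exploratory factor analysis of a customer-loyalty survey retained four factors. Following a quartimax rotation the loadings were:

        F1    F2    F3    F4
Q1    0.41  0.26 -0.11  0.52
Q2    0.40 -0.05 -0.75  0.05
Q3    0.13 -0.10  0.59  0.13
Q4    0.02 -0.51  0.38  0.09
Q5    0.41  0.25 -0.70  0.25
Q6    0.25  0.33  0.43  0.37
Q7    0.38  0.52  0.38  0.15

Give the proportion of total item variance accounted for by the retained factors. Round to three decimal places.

0.558

Communalities: 0.5182, 0.7275, 0.3919, 0.4130, 0.7831, 0.4932, 0.5817; Σh² = 3.9086.
Total variance with 7 standardized items is 7, so the solution explains 3.9086/7 = 0.5584.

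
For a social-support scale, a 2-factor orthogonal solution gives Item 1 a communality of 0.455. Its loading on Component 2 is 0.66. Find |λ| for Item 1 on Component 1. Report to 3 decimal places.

Under orthogonal rotation h² = Σλ², so λ_Component 1² = h² − (0.4356) = 0.455 − 0.4356 = 0.0194.
|λ| = √0.0194 = 0.1393.

0.139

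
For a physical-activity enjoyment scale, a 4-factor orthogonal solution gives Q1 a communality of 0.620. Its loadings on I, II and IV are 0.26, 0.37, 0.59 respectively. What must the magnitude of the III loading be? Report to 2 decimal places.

0.26

Under orthogonal rotation h² = Σλ², so λ_III² = h² − (0.5526) = 0.620 − 0.5526 = 0.0674.
|λ| = √0.0674 = 0.2596.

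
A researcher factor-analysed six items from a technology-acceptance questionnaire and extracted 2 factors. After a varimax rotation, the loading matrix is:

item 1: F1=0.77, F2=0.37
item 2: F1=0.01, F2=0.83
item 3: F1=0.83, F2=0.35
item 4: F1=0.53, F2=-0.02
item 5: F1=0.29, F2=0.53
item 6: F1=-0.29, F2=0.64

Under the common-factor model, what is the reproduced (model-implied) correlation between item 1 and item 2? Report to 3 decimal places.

0.315

r̂ = Σ λ_i·λ_j across factors = (0.77)(0.01) + (0.37)(0.83)
  = +0.0077 +0.3071 = 0.3148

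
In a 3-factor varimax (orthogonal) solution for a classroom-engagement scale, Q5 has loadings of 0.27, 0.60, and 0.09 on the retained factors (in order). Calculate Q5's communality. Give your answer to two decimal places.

h² = 0.27² + 0.60² + 0.09² = 0.0729 + 0.3600 + 0.0081 = 0.4410

0.44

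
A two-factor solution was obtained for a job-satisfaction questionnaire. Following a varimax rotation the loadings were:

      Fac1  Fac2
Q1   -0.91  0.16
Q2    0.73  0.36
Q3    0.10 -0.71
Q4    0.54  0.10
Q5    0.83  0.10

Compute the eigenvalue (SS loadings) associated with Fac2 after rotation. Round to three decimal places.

SS loadings for Fac2 = 0.16² + 0.36² + (-0.71)² + 0.10² + 0.10² = 0.0256 + 0.1296 + 0.5041 + 0.0100 + 0.0100 = 0.6793

0.679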